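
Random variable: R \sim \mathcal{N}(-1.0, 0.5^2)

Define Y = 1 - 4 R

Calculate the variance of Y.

For Y = aR + b: Var(Y) = a² * Var(R)
Var(R) = 0.5^2 = 0.25
Var(Y) = (-4)² * 0.25 = 16 * 0.25 = 4

4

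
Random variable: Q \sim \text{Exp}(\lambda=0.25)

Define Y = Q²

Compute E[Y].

Using E[X²] = Var(X) + (E[X])²:
E[Q] = 4
Var(Q) = 1/0.25^2 = 16
E[Q²] = 16 + 4² = 16 + 16 = 32

32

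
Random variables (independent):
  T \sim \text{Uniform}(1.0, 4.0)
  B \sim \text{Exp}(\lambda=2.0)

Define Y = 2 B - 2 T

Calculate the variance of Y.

For independent RVs: Var(aX + bY) = a²Var(X) + b²Var(Y)
Var(T) = 0.75
Var(B) = 0.25
Var(Y) = (-2)²*0.75 + 2²*0.25
= 4*0.75 + 4*0.25 = 4

4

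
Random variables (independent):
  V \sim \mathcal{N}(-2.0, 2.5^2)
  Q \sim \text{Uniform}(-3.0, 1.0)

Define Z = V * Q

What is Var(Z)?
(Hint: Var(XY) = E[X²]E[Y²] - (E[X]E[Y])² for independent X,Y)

Var(XY) = E[X²]E[Y²] - (E[X]E[Y])²
E[V] = -2, Var(V) = 6.25
E[Q] = -1, Var(Q) = 1.3333333
E[V²] = 6.25 + (-2)² = 10.25
E[Q²] = 1.3333333 + (-1)² = 2.3333333
Var(Z) = 10.25*2.3333333 - (-2*(-1))²
= 23.916667 - 4 = 19.916667

19.916667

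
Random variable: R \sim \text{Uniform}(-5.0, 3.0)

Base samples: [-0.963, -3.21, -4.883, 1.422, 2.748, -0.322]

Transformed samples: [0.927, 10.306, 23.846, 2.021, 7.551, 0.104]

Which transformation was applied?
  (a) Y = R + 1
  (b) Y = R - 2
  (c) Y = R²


Checking option (c) Y = R²:
  R = -0.963 -> Y = 0.927 ✓
  R = -3.21 -> Y = 10.306 ✓
  R = -4.883 -> Y = 23.846 ✓
All samples match this transformation.

(c) R²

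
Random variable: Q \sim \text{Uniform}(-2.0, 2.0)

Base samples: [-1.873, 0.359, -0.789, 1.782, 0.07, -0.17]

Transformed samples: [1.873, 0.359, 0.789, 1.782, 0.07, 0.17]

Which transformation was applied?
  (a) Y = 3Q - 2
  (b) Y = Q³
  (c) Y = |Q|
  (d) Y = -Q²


Checking option (c) Y = |Q|:
  Q = -1.873 -> Y = 1.873 ✓
  Q = 0.359 -> Y = 0.359 ✓
  Q = -0.789 -> Y = 0.789 ✓
All samples match this transformation.

(c) |Q|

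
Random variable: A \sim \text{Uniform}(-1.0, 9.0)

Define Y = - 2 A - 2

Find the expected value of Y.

For Y = -2A - 2:
E[Y] = -2 * E[A] - 2
E[A] = (-1 + 9)/2 = 4
E[Y] = -2 * 4 - 2 = -10

-10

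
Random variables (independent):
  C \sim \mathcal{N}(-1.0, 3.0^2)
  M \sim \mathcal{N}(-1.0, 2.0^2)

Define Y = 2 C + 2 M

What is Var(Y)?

For independent RVs: Var(aX + bY) = a²Var(X) + b²Var(Y)
Var(C) = 9
Var(M) = 4
Var(Y) = 2²*9 + 2²*4
= 4*9 + 4*4 = 52

52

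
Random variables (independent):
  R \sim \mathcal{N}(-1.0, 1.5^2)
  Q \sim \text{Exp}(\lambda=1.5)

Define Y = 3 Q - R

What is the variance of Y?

For independent RVs: Var(aX + bY) = a²Var(X) + b²Var(Y)
Var(R) = 2.25
Var(Q) = 0.44444444
Var(Y) = (-1)²*2.25 + 3²*0.44444444
= 1*2.25 + 9*0.44444444 = 6.25

6.25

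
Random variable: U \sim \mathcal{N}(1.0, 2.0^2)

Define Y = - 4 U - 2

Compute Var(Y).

For Y = aU + b: Var(Y) = a² * Var(U)
Var(U) = 2.0^2 = 4
Var(Y) = (-4)² * 4 = 16 * 4 = 64

64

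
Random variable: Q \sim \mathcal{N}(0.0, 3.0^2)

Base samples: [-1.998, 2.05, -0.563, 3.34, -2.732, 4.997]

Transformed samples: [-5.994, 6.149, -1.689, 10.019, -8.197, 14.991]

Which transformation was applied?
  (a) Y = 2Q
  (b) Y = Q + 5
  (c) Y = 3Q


Checking option (c) Y = 3Q:
  Q = -1.998 -> Y = -5.994 ✓
  Q = 2.05 -> Y = 6.149 ✓
  Q = -0.563 -> Y = -1.689 ✓
All samples match this transformation.

(c) 3Q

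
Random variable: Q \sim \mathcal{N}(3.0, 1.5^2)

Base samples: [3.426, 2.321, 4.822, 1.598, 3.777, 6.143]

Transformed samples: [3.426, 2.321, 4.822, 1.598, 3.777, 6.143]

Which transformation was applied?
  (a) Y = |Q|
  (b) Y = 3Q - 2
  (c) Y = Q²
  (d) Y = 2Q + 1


Checking option (a) Y = |Q|:
  Q = 3.426 -> Y = 3.426 ✓
  Q = 2.321 -> Y = 2.321 ✓
  Q = 4.822 -> Y = 4.822 ✓
All samples match this transformation.

(a) |Q|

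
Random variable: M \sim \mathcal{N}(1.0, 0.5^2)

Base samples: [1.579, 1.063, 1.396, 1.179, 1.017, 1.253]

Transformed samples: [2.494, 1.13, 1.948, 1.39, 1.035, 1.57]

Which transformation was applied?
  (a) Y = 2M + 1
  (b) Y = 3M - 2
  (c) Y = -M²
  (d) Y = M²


Checking option (d) Y = M²:
  M = 1.579 -> Y = 2.494 ✓
  M = 1.063 -> Y = 1.13 ✓
  M = 1.396 -> Y = 1.948 ✓
All samples match this transformation.

(d) M²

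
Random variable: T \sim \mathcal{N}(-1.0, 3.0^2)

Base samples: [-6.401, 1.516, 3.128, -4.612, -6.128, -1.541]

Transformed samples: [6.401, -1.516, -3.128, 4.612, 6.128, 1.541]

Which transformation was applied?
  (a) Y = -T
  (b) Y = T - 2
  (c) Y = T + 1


Checking option (a) Y = -T:
  T = -6.401 -> Y = 6.401 ✓
  T = 1.516 -> Y = -1.516 ✓
  T = 3.128 -> Y = -3.128 ✓
All samples match this transformation.

(a) -T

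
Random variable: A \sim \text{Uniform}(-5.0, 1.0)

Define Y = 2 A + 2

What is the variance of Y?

For Y = aA + b: Var(Y) = a² * Var(A)
Var(A) = (1 + 5)^2/12 = 3
Var(Y) = 2² * 3 = 4 * 3 = 12

12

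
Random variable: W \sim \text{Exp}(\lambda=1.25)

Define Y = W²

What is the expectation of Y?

Using E[X²] = Var(X) + (E[X])²:
E[W] = 0.8
Var(W) = 1/1.25^2 = 0.64
E[W²] = 0.64 + 0.8² = 0.64 + 0.64 = 1.28

1.28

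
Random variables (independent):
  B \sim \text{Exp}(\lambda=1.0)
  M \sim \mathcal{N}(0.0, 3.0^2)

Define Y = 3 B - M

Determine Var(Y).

For independent RVs: Var(aX + bY) = a²Var(X) + b²Var(Y)
Var(B) = 1
Var(M) = 9
Var(Y) = 3²*1 + (-1)²*9
= 9*1 + 1*9 = 18

18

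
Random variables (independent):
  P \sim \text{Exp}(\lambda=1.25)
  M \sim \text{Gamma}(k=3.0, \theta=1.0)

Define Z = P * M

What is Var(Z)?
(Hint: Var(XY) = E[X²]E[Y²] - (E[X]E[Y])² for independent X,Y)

Var(XY) = E[X²]E[Y²] - (E[X]E[Y])²
E[P] = 0.8, Var(P) = 0.64
E[M] = 3, Var(M) = 3
E[P²] = 0.64 + 0.8² = 1.28
E[M²] = 3 + 3² = 12
Var(Z) = 1.28*12 - (0.8*3)²
= 15.36 - 5.76 = 9.6

9.6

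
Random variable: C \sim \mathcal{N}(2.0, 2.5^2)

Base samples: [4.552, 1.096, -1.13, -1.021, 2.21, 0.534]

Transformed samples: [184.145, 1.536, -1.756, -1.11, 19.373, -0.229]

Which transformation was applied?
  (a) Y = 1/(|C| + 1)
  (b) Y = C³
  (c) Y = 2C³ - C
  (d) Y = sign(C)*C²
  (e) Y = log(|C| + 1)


Checking option (c) Y = 2C³ - C:
  C = 4.552 -> Y = 184.145 ✓
  C = 1.096 -> Y = 1.536 ✓
  C = -1.13 -> Y = -1.756 ✓
All samples match this transformation.

(c) 2C³ - C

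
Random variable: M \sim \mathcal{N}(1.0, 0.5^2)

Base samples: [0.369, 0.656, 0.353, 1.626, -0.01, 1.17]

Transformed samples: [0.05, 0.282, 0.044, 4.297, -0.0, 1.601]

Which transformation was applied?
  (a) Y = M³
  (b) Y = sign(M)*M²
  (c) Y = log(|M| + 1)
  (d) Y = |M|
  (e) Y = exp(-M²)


Checking option (a) Y = M³:
  M = 0.369 -> Y = 0.05 ✓
  M = 0.656 -> Y = 0.282 ✓
  M = 0.353 -> Y = 0.044 ✓
All samples match this transformation.

(a) M³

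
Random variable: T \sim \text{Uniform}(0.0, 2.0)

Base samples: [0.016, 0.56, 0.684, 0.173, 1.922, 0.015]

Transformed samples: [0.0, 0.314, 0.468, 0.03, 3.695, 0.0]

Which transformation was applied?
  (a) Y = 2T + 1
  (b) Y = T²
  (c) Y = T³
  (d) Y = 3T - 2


Checking option (b) Y = T²:
  T = 0.016 -> Y = 0.0 ✓
  T = 0.56 -> Y = 0.314 ✓
  T = 0.684 -> Y = 0.468 ✓
All samples match this transformation.

(b) T²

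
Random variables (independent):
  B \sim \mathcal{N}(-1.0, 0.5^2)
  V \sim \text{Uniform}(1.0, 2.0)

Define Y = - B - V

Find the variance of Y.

For independent RVs: Var(aX + bY) = a²Var(X) + b²Var(Y)
Var(B) = 0.25
Var(V) = 0.083333333
Var(Y) = (-1)²*0.25 + (-1)²*0.083333333
= 1*0.25 + 1*0.083333333 = 0.33333333

0.33333333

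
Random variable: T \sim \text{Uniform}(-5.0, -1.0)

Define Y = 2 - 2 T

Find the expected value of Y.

For Y = -2T + 2:
E[Y] = -2 * E[T] + 2
E[T] = (-5 - 1)/2 = -3
E[Y] = -2 * (-3) + 2 = 8

8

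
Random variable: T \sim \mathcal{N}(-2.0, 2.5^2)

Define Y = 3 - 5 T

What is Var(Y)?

For Y = aT + b: Var(Y) = a² * Var(T)
Var(T) = 2.5^2 = 6.25
Var(Y) = (-5)² * 6.25 = 25 * 6.25 = 156.25

156.25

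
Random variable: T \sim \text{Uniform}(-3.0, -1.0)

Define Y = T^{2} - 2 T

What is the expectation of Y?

E[Y] = 1*E[T²] - 2*E[T]
E[T] = -2
E[T²] = Var(T) + (E[T])² = 0.33333333 + 4 = 4.3333333
E[Y] = 1*4.3333333 - 2*(-2) = 8.3333333

8.3333333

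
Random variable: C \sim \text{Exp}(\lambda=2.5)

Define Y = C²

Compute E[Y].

Using E[X²] = Var(X) + (E[X])²:
E[C] = 0.4
Var(C) = 1/2.5^2 = 0.16
E[C²] = 0.16 + 0.4² = 0.16 + 0.16 = 0.32

0.32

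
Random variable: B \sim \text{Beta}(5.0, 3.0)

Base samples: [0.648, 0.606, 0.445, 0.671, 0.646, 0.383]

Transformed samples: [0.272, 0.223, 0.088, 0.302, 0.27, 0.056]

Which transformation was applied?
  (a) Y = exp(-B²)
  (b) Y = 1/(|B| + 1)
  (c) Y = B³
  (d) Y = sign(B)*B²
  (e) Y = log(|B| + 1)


Checking option (c) Y = B³:
  B = 0.648 -> Y = 0.272 ✓
  B = 0.606 -> Y = 0.223 ✓
  B = 0.445 -> Y = 0.088 ✓
All samples match this transformation.

(c) B³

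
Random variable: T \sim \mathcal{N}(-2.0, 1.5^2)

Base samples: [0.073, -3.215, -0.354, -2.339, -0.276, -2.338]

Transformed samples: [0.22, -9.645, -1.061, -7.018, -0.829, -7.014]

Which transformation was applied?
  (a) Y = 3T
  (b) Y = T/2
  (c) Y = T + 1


Checking option (a) Y = 3T:
  T = 0.073 -> Y = 0.22 ✓
  T = -3.215 -> Y = -9.645 ✓
  T = -0.354 -> Y = -1.061 ✓
All samples match this transformation.

(a) 3T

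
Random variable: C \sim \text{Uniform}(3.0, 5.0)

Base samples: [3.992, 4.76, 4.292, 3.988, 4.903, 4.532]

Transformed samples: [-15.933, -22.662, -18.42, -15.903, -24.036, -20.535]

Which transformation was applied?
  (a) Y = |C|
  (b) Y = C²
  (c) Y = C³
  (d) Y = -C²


Checking option (d) Y = -C²:
  C = 3.992 -> Y = -15.933 ✓
  C = 4.76 -> Y = -22.662 ✓
  C = 4.292 -> Y = -18.42 ✓
All samples match this transformation.

(d) -C²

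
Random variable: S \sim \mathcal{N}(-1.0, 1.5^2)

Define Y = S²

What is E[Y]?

Using E[X²] = Var(X) + (E[X])²:
E[S] = -1
Var(S) = 1.5^2 = 2.25
E[S²] = 2.25 + (-1)² = 2.25 + 1 = 3.25

3.25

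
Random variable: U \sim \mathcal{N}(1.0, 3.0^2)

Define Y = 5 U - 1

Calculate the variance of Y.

For Y = aU + b: Var(Y) = a² * Var(U)
Var(U) = 3.0^2 = 9
Var(Y) = 5² * 9 = 25 * 9 = 225

225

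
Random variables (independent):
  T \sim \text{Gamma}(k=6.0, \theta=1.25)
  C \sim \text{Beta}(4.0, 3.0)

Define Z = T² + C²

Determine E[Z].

E[Z] = E[T²] + E[C²]
E[T²] = Var(T) + E[T]² = 9.375 + 56.25 = 65.625
E[C²] = Var(C) + E[C]² = 0.030612245 + 0.32653061 = 0.35714286
E[Z] = 65.625 + 0.35714286 = 65.982143

65.982143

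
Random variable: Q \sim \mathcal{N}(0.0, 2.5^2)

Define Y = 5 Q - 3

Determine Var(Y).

For Y = aQ + b: Var(Y) = a² * Var(Q)
Var(Q) = 2.5^2 = 6.25
Var(Y) = 5² * 6.25 = 25 * 6.25 = 156.25

156.25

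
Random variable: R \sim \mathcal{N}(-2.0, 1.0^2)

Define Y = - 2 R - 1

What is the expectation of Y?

For Y = -2R - 1:
E[Y] = -2 * E[R] - 1
E[R] = -2.0 = -2
E[Y] = -2 * (-2) - 1 = 3

3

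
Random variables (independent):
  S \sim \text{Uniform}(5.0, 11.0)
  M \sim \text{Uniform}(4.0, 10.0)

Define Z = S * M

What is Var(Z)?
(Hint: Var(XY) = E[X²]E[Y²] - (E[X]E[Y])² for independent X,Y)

Var(XY) = E[X²]E[Y²] - (E[X]E[Y])²
E[S] = 8, Var(S) = 3
E[M] = 7, Var(M) = 3
E[S²] = 3 + 8² = 67
E[M²] = 3 + 7² = 52
Var(Z) = 67*52 - (8*7)²
= 3484 - 3136 = 348

348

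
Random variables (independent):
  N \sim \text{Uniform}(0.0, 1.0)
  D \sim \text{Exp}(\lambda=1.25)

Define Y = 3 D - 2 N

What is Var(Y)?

For independent RVs: Var(aX + bY) = a²Var(X) + b²Var(Y)
Var(N) = 0.083333333
Var(D) = 0.64
Var(Y) = (-2)²*0.083333333 + 3²*0.64
= 4*0.083333333 + 9*0.64 = 6.0933333

6.0933333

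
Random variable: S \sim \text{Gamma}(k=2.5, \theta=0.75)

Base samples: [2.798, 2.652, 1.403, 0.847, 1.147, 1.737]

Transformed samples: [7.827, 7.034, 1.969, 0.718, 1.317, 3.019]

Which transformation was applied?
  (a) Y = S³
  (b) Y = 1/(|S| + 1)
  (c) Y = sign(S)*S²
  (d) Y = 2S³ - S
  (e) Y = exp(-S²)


Checking option (c) Y = sign(S)*S²:
  S = 2.798 -> Y = 7.827 ✓
  S = 2.652 -> Y = 7.034 ✓
  S = 1.403 -> Y = 1.969 ✓
All samples match this transformation.

(c) sign(S)*S²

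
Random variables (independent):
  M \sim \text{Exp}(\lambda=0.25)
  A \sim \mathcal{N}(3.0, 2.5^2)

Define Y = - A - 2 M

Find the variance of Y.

For independent RVs: Var(aX + bY) = a²Var(X) + b²Var(Y)
Var(M) = 16
Var(A) = 6.25
Var(Y) = (-2)²*16 + (-1)²*6.25
= 4*16 + 1*6.25 = 70.25

70.25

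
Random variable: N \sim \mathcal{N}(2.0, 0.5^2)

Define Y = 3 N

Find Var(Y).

For Y = aN + b: Var(Y) = a² * Var(N)
Var(N) = 0.5^2 = 0.25
Var(Y) = 3² * 0.25 = 9 * 0.25 = 2.25

2.25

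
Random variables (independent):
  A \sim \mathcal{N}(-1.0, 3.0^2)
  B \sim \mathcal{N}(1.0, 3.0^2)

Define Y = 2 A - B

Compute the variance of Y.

For independent RVs: Var(aX + bY) = a²Var(X) + b²Var(Y)
Var(A) = 9
Var(B) = 9
Var(Y) = 2²*9 + (-1)²*9
= 4*9 + 1*9 = 45

45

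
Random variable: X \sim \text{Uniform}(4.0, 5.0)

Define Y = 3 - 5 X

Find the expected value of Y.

For Y = -5X + 3:
E[Y] = -5 * E[X] + 3
E[X] = (4 + 5)/2 = 4.5
E[Y] = -5 * 4.5 + 3 = -19.5

-19.5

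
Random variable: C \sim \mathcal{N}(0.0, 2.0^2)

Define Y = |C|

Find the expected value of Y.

For X ~ N(0, 2.0²), E[|X|] = sigma * sqrt(2/pi)
= 2.0 * sqrt(2/pi) = 1.5957691

1.5957691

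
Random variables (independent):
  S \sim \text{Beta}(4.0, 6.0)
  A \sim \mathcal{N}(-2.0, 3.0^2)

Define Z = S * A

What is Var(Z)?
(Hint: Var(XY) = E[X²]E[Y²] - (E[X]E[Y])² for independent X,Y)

Var(XY) = E[X²]E[Y²] - (E[X]E[Y])²
E[S] = 0.4, Var(S) = 0.021818182
E[A] = -2, Var(A) = 9
E[S²] = 0.021818182 + 0.4² = 0.18181818
E[A²] = 9 + (-2)² = 13
Var(Z) = 0.18181818*13 - (0.4*(-2))²
= 2.3636364 - 0.64 = 1.7236364

1.7236364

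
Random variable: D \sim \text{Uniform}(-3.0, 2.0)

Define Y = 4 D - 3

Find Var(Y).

For Y = aD + b: Var(Y) = a² * Var(D)
Var(D) = (2 + 3)^2/12 = 2.0833333
Var(Y) = 4² * 2.0833333 = 16 * 2.0833333 = 33.333333

33.333333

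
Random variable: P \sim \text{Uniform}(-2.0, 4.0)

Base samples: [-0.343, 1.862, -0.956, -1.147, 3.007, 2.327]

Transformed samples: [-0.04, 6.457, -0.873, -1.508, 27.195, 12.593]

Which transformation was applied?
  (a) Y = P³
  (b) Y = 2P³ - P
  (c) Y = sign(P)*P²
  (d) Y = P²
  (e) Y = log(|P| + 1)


Checking option (a) Y = P³:
  P = -0.343 -> Y = -0.04 ✓
  P = 1.862 -> Y = 6.457 ✓
  P = -0.956 -> Y = -0.873 ✓
All samples match this transformation.

(a) P³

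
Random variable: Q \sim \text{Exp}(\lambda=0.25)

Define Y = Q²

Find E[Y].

Using E[X²] = Var(X) + (E[X])²:
E[Q] = 4
Var(Q) = 1/0.25^2 = 16
E[Q²] = 16 + 4² = 16 + 16 = 32

32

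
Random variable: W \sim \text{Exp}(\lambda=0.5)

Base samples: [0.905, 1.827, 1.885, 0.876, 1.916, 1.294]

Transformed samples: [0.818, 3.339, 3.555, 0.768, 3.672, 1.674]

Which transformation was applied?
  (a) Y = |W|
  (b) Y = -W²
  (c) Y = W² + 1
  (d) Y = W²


Checking option (d) Y = W²:
  W = 0.905 -> Y = 0.818 ✓
  W = 1.827 -> Y = 3.339 ✓
  W = 1.885 -> Y = 3.555 ✓
All samples match this transformation.

(d) W²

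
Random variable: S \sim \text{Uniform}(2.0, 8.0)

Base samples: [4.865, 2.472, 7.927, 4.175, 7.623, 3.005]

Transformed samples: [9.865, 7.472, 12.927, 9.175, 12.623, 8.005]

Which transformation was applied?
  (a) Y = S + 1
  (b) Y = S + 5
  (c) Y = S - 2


Checking option (b) Y = S + 5:
  S = 4.865 -> Y = 9.865 ✓
  S = 2.472 -> Y = 7.472 ✓
  S = 7.927 -> Y = 12.927 ✓
All samples match this transformation.

(b) S + 5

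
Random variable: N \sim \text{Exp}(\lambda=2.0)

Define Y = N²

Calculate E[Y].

E[N²] = Var(N) + (E[N])² = 0.25 + 0.25 = 0.5

0.5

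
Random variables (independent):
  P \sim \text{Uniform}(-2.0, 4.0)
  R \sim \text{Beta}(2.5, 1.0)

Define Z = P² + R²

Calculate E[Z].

E[Z] = E[P²] + E[R²]
E[P²] = Var(P) + E[P]² = 3 + 1 = 4
E[R²] = Var(R) + E[R]² = 0.045351474 + 0.51020408 = 0.55555556
E[Z] = 4 + 0.55555556 = 4.5555556

4.5555556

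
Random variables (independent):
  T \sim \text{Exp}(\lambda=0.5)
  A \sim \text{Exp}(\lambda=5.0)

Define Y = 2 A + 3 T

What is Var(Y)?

For independent RVs: Var(aX + bY) = a²Var(X) + b²Var(Y)
Var(T) = 4
Var(A) = 0.04
Var(Y) = 3²*4 + 2²*0.04
= 9*4 + 4*0.04 = 36.16

36.16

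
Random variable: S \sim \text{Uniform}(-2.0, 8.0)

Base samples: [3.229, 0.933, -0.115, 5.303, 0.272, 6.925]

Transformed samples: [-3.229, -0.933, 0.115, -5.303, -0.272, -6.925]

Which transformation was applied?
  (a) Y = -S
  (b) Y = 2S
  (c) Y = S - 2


Checking option (a) Y = -S:
  S = 3.229 -> Y = -3.229 ✓
  S = 0.933 -> Y = -0.933 ✓
  S = -0.115 -> Y = 0.115 ✓
All samples match this transformation.

(a) -S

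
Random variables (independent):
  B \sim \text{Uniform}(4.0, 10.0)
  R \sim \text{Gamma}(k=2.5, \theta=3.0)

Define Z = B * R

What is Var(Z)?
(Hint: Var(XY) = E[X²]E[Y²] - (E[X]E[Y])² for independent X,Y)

Var(XY) = E[X²]E[Y²] - (E[X]E[Y])²
E[B] = 7, Var(B) = 3
E[R] = 7.5, Var(R) = 22.5
E[B²] = 3 + 7² = 52
E[R²] = 22.5 + 7.5² = 78.75
Var(Z) = 52*78.75 - (7*7.5)²
= 4095 - 2756.25 = 1338.75

1338.75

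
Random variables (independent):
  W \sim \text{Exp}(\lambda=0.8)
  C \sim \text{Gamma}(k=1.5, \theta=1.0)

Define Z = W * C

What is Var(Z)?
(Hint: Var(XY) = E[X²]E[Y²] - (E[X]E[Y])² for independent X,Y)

Var(XY) = E[X²]E[Y²] - (E[X]E[Y])²
E[W] = 1.25, Var(W) = 1.5625
E[C] = 1.5, Var(C) = 1.5
E[W²] = 1.5625 + 1.25² = 3.125
E[C²] = 1.5 + 1.5² = 3.75
Var(Z) = 3.125*3.75 - (1.25*1.5)²
= 11.71875 - 3.515625 = 8.203125

8.203125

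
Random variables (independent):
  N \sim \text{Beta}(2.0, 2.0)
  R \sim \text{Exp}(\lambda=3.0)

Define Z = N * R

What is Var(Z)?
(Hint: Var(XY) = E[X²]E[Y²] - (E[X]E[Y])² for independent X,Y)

Var(XY) = E[X²]E[Y²] - (E[X]E[Y])²
E[N] = 0.5, Var(N) = 0.05
E[R] = 0.33333333, Var(R) = 0.11111111
E[N²] = 0.05 + 0.5² = 0.3
E[R²] = 0.11111111 + 0.33333333² = 0.22222222
Var(Z) = 0.3*0.22222222 - (0.5*0.33333333)²
= 0.066666667 - 0.027777778 = 0.038888889

0.038888889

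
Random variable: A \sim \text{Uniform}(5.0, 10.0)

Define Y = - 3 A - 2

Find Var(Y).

For Y = aA + b: Var(Y) = a² * Var(A)
Var(A) = (10 - 5)^2/12 = 2.0833333
Var(Y) = (-3)² * 2.0833333 = 9 * 2.0833333 = 18.75

18.75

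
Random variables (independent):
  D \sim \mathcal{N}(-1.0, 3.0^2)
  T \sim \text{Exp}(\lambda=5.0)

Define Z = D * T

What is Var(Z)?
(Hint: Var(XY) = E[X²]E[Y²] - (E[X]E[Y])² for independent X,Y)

Var(XY) = E[X²]E[Y²] - (E[X]E[Y])²
E[D] = -1, Var(D) = 9
E[T] = 0.2, Var(T) = 0.04
E[D²] = 9 + (-1)² = 10
E[T²] = 0.04 + 0.2² = 0.08
Var(Z) = 10*0.08 - (-1*0.2)²
= 0.8 - 0.04 = 0.76

0.76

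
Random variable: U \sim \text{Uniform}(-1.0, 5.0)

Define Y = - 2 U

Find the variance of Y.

For Y = aU + b: Var(Y) = a² * Var(U)
Var(U) = (5 + 1)^2/12 = 3
Var(Y) = (-2)² * 3 = 4 * 3 = 12

12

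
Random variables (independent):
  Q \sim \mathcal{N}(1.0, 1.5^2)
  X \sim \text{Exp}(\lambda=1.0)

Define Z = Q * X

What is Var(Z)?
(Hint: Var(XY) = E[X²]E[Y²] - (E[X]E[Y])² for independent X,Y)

Var(XY) = E[X²]E[Y²] - (E[X]E[Y])²
E[Q] = 1, Var(Q) = 2.25
E[X] = 1, Var(X) = 1
E[Q²] = 2.25 + 1² = 3.25
E[X²] = 1 + 1² = 2
Var(Z) = 3.25*2 - (1*1)²
= 6.5 - 1 = 5.5

5.5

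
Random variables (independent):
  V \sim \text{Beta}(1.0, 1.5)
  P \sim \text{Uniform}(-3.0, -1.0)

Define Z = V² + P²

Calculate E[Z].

E[Z] = E[V²] + E[P²]
E[V²] = Var(V) + E[V]² = 0.068571429 + 0.16 = 0.22857143
E[P²] = Var(P) + E[P]² = 0.33333333 + 4 = 4.3333333
E[Z] = 0.22857143 + 4.3333333 = 4.5619048

4.5619048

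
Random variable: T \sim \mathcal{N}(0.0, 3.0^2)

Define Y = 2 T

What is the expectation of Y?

For Y = 2T:
E[Y] = 2 * E[T]
E[T] = 0.0 = 0
E[Y] = 2 * 0 = 0

0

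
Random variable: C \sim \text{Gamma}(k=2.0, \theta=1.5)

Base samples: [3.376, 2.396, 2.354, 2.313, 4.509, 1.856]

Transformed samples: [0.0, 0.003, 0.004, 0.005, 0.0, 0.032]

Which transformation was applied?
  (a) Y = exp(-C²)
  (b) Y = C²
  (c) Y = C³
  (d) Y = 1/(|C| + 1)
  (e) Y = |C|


Checking option (a) Y = exp(-C²):
  C = 3.376 -> Y = 0.0 ✓
  C = 2.396 -> Y = 0.003 ✓
  C = 2.354 -> Y = 0.004 ✓
All samples match this transformation.

(a) exp(-C²)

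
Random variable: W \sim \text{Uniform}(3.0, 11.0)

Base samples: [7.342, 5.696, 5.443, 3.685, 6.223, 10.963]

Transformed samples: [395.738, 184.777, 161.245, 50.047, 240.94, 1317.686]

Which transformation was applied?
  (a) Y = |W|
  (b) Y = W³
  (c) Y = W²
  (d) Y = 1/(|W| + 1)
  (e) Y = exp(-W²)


Checking option (b) Y = W³:
  W = 7.342 -> Y = 395.738 ✓
  W = 5.696 -> Y = 184.777 ✓
  W = 5.443 -> Y = 161.245 ✓
All samples match this transformation.

(b) W³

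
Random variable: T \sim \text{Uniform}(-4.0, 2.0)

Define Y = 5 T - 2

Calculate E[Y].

For Y = 5T - 2:
E[Y] = 5 * E[T] - 2
E[T] = (-4 + 2)/2 = -1
E[Y] = 5 * (-1) - 2 = -7

-7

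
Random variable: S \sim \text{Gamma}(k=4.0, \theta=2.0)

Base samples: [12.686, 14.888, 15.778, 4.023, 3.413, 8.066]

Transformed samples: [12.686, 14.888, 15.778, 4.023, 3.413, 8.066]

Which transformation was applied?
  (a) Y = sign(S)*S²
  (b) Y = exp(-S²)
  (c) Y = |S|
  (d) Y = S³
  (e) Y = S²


Checking option (c) Y = |S|:
  S = 12.686 -> Y = 12.686 ✓
  S = 14.888 -> Y = 14.888 ✓
  S = 15.778 -> Y = 15.778 ✓
All samples match this transformation.

(c) |S|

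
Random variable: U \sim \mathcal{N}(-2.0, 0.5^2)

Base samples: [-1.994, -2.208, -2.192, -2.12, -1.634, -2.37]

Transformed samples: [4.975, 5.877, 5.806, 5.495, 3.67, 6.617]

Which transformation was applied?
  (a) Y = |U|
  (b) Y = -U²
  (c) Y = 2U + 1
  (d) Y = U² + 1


Checking option (d) Y = U² + 1:
  U = -1.994 -> Y = 4.975 ✓
  U = -2.208 -> Y = 5.877 ✓
  U = -2.192 -> Y = 5.806 ✓
All samples match this transformation.

(d) U² + 1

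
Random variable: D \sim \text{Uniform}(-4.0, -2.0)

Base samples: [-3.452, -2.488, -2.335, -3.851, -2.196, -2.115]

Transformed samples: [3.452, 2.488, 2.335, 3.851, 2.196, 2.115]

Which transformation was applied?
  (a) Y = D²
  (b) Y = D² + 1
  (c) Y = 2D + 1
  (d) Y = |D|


Checking option (d) Y = |D|:
  D = -3.452 -> Y = 3.452 ✓
  D = -2.488 -> Y = 2.488 ✓
  D = -2.335 -> Y = 2.335 ✓
All samples match this transformation.

(d) |D|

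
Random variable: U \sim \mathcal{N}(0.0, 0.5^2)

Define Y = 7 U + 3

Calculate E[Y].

For Y = 7U + 3:
E[Y] = 7 * E[U] + 3
E[U] = 0.0 = 0
E[Y] = 7 * 0 + 3 = 3

3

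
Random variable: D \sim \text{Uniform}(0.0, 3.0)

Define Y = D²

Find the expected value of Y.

Using E[X²] = Var(X) + (E[X])²:
E[D] = 1.5
Var(D) = (3 - 0)^2/12 = 0.75
E[D²] = 0.75 + 1.5² = 0.75 + 2.25 = 3

3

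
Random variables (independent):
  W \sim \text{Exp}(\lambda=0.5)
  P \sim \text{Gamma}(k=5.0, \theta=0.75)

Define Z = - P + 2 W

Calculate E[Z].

E[Z] = 2*E[W] - 1*E[P]
E[W] = 2
E[P] = 3.75
E[Z] = 2*2 - 1*3.75 = 0.25

0.25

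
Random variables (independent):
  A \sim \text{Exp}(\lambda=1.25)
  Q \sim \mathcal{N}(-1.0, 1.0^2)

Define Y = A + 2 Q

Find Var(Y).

For independent RVs: Var(aX + bY) = a²Var(X) + b²Var(Y)
Var(A) = 0.64
Var(Q) = 1
Var(Y) = 1²*0.64 + 2²*1
= 1*0.64 + 4*1 = 4.64

4.64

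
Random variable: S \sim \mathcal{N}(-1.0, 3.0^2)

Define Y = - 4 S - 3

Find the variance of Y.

For Y = aS + b: Var(Y) = a² * Var(S)
Var(S) = 3.0^2 = 9
Var(Y) = (-4)² * 9 = 16 * 9 = 144

144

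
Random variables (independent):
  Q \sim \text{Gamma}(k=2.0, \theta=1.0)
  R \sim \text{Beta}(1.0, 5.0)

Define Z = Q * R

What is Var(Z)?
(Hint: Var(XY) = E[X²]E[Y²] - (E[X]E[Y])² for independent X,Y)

Var(XY) = E[X²]E[Y²] - (E[X]E[Y])²
E[Q] = 2, Var(Q) = 2
E[R] = 0.16666667, Var(R) = 0.01984127
E[Q²] = 2 + 2² = 6
E[R²] = 0.01984127 + 0.16666667² = 0.047619048
Var(Z) = 6*0.047619048 - (2*0.16666667)²
= 0.28571429 - 0.11111111 = 0.17460317

0.17460317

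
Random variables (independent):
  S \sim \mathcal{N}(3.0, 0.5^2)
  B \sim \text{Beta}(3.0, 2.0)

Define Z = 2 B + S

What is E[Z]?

E[Z] = 1*E[S] + 2*E[B]
E[S] = 3
E[B] = 0.6
E[Z] = 1*3 + 2*0.6 = 4.2

4.2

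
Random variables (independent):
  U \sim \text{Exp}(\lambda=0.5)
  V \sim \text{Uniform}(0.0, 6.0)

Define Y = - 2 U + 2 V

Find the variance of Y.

For independent RVs: Var(aX + bY) = a²Var(X) + b²Var(Y)
Var(U) = 4
Var(V) = 3
Var(Y) = (-2)²*4 + 2²*3
= 4*4 + 4*3 = 28

28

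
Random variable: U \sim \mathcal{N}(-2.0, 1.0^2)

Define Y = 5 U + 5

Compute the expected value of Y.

For Y = 5U + 5:
E[Y] = 5 * E[U] + 5
E[U] = -2.0 = -2
E[Y] = 5 * (-2) + 5 = -5

-5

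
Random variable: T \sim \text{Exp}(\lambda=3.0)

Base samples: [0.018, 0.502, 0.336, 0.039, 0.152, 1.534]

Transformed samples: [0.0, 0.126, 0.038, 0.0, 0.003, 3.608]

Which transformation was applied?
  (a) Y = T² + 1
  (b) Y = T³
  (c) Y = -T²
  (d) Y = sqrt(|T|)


Checking option (b) Y = T³:
  T = 0.018 -> Y = 0.0 ✓
  T = 0.502 -> Y = 0.126 ✓
  T = 0.336 -> Y = 0.038 ✓
All samples match this transformation.

(b) T³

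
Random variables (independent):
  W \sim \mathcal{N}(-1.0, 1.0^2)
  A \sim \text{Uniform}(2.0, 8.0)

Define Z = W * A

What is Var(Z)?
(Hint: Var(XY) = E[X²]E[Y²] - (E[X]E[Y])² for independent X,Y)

Var(XY) = E[X²]E[Y²] - (E[X]E[Y])²
E[W] = -1, Var(W) = 1
E[A] = 5, Var(A) = 3
E[W²] = 1 + (-1)² = 2
E[A²] = 3 + 5² = 28
Var(Z) = 2*28 - (-1*5)²
= 56 - 25 = 31

31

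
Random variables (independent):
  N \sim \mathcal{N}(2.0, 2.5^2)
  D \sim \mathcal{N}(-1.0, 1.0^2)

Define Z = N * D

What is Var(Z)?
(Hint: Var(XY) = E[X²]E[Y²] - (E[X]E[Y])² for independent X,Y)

Var(XY) = E[X²]E[Y²] - (E[X]E[Y])²
E[N] = 2, Var(N) = 6.25
E[D] = -1, Var(D) = 1
E[N²] = 6.25 + 2² = 10.25
E[D²] = 1 + (-1)² = 2
Var(Z) = 10.25*2 - (2*(-1))²
= 20.5 - 4 = 16.5

16.5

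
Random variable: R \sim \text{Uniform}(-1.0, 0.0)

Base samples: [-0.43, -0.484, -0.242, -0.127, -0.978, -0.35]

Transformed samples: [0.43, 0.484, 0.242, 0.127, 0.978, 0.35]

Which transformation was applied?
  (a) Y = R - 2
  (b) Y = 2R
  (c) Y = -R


Checking option (c) Y = -R:
  R = -0.43 -> Y = 0.43 ✓
  R = -0.484 -> Y = 0.484 ✓
  R = -0.242 -> Y = 0.242 ✓
All samples match this transformation.

(c) -R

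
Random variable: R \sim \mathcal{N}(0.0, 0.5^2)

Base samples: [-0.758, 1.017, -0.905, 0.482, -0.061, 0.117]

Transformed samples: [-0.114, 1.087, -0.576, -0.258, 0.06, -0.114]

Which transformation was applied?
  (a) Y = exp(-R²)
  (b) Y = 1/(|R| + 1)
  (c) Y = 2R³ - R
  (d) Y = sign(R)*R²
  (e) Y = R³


Checking option (c) Y = 2R³ - R:
  R = -0.758 -> Y = -0.114 ✓
  R = 1.017 -> Y = 1.087 ✓
  R = -0.905 -> Y = -0.576 ✓
All samples match this transformation.

(c) 2R³ - R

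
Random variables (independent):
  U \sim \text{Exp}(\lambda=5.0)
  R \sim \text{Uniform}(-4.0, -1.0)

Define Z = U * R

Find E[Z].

For independent RVs: E[XY] = E[X]*E[Y]
E[U] = 0.2
E[R] = -2.5
E[Z] = 0.2 * (-2.5) = -0.5

-0.5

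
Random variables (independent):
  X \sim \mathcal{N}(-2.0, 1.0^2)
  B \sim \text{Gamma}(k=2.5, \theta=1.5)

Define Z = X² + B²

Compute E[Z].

E[Z] = E[X²] + E[B²]
E[X²] = Var(X) + E[X]² = 1 + 4 = 5
E[B²] = Var(B) + E[B]² = 5.625 + 14.0625 = 19.6875
E[Z] = 5 + 19.6875 = 24.6875

24.6875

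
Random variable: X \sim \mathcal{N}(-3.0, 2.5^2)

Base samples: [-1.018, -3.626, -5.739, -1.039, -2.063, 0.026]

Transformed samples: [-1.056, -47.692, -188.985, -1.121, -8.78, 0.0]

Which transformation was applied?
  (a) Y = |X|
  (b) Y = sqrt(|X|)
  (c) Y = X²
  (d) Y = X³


Checking option (d) Y = X³:
  X = -1.018 -> Y = -1.056 ✓
  X = -3.626 -> Y = -47.692 ✓
  X = -5.739 -> Y = -188.985 ✓
All samples match this transformation.

(d) X³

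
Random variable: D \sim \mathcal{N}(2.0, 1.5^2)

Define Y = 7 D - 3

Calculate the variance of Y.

For Y = aD + b: Var(Y) = a² * Var(D)
Var(D) = 1.5^2 = 2.25
Var(Y) = 7² * 2.25 = 49 * 2.25 = 110.25

110.25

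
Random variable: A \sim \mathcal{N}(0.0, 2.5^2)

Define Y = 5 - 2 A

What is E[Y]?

For Y = -2A + 5:
E[Y] = -2 * E[A] + 5
E[A] = 0.0 = 0
E[Y] = -2 * 0 + 5 = 5

5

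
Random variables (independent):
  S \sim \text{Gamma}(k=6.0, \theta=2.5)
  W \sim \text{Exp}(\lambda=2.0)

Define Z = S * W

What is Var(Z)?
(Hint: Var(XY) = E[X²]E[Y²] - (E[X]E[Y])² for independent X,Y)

Var(XY) = E[X²]E[Y²] - (E[X]E[Y])²
E[S] = 15, Var(S) = 37.5
E[W] = 0.5, Var(W) = 0.25
E[S²] = 37.5 + 15² = 262.5
E[W²] = 0.25 + 0.5² = 0.5
Var(Z) = 262.5*0.5 - (15*0.5)²
= 131.25 - 56.25 = 75

75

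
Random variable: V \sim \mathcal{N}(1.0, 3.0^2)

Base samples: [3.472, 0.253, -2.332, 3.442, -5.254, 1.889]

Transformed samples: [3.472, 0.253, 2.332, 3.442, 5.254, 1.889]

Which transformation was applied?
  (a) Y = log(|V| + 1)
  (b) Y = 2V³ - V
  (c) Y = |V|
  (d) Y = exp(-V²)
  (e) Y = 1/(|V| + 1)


Checking option (c) Y = |V|:
  V = 3.472 -> Y = 3.472 ✓
  V = 0.253 -> Y = 0.253 ✓
  V = -2.332 -> Y = 2.332 ✓
All samples match this transformation.

(c) |V|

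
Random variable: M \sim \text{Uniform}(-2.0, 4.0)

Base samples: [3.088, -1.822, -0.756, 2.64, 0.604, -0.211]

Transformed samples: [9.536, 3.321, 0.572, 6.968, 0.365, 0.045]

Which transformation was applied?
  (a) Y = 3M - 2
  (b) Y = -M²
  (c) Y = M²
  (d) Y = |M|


Checking option (c) Y = M²:
  M = 3.088 -> Y = 9.536 ✓
  M = -1.822 -> Y = 3.321 ✓
  M = -0.756 -> Y = 0.572 ✓
All samples match this transformation.

(c) M²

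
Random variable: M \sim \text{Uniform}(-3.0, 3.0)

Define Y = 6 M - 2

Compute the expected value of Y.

For Y = 6M - 2:
E[Y] = 6 * E[M] - 2
E[M] = (-3 + 3)/2 = 0
E[Y] = 6 * 0 - 2 = -2

-2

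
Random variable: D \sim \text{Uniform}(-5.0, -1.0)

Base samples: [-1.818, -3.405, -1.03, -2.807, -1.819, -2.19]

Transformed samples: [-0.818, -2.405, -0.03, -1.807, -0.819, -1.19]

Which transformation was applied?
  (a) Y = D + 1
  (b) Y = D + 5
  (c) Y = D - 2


Checking option (a) Y = D + 1:
  D = -1.818 -> Y = -0.818 ✓
  D = -3.405 -> Y = -2.405 ✓
  D = -1.03 -> Y = -0.03 ✓
All samples match this transformation.

(a) D + 1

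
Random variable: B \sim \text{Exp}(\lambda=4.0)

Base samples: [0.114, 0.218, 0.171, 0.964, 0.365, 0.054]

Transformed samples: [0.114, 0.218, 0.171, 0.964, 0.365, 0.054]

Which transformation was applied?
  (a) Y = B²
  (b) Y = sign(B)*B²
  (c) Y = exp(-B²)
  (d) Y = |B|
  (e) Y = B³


Checking option (d) Y = |B|:
  B = 0.114 -> Y = 0.114 ✓
  B = 0.218 -> Y = 0.218 ✓
  B = 0.171 -> Y = 0.171 ✓
All samples match this transformation.

(d) |B|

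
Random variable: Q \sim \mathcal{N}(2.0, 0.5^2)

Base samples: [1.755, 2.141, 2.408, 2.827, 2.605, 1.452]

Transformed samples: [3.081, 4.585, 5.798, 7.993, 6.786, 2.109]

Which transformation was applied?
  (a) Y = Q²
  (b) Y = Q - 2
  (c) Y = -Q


Checking option (a) Y = Q²:
  Q = 1.755 -> Y = 3.081 ✓
  Q = 2.141 -> Y = 4.585 ✓
  Q = 2.408 -> Y = 5.798 ✓
All samples match this transformation.

(a) Q²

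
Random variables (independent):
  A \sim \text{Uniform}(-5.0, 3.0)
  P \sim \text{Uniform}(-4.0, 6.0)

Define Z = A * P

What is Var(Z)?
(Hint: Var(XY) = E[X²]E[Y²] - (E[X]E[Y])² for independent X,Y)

Var(XY) = E[X²]E[Y²] - (E[X]E[Y])²
E[A] = -1, Var(A) = 5.3333333
E[P] = 1, Var(P) = 8.3333333
E[A²] = 5.3333333 + (-1)² = 6.3333333
E[P²] = 8.3333333 + 1² = 9.3333333
Var(Z) = 6.3333333*9.3333333 - (-1*1)²
= 59.111111 - 1 = 58.111111

58.111111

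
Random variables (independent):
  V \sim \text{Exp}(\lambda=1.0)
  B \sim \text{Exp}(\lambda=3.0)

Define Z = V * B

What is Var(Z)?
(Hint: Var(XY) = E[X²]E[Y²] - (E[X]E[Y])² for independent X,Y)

Var(XY) = E[X²]E[Y²] - (E[X]E[Y])²
E[V] = 1, Var(V) = 1
E[B] = 0.33333333, Var(B) = 0.11111111
E[V²] = 1 + 1² = 2
E[B²] = 0.11111111 + 0.33333333² = 0.22222222
Var(Z) = 2*0.22222222 - (1*0.33333333)²
= 0.44444444 - 0.11111111 = 0.33333333

0.33333333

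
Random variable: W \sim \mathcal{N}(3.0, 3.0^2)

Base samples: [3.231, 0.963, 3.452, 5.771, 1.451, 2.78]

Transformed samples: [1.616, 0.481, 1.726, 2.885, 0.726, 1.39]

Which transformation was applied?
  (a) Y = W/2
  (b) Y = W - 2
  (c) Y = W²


Checking option (a) Y = W/2:
  W = 3.231 -> Y = 1.616 ✓
  W = 0.963 -> Y = 0.481 ✓
  W = 3.452 -> Y = 1.726 ✓
All samples match this transformation.

(a) W/2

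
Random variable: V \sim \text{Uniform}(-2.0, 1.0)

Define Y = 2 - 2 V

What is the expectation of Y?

For Y = -2V + 2:
E[Y] = -2 * E[V] + 2
E[V] = (-2 + 1)/2 = -0.5
E[Y] = -2 * (-0.5) + 2 = 3

3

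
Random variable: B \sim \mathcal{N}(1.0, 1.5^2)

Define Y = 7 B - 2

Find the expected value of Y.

For Y = 7B - 2:
E[Y] = 7 * E[B] - 2
E[B] = 1.0 = 1
E[Y] = 7 * 1 - 2 = 5

5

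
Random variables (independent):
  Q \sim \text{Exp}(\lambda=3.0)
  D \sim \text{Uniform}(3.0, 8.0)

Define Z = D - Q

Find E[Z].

E[Z] = -1*E[Q] + 1*E[D]
E[Q] = 0.33333333
E[D] = 5.5
E[Z] = -1*0.33333333 + 1*5.5 = 5.1666667

5.1666667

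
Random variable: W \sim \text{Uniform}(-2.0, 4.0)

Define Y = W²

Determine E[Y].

Using E[X²] = Var(X) + (E[X])²:
E[W] = 1
Var(W) = (4 + 2)^2/12 = 3
E[W²] = 3 + 1² = 3 + 1 = 4

4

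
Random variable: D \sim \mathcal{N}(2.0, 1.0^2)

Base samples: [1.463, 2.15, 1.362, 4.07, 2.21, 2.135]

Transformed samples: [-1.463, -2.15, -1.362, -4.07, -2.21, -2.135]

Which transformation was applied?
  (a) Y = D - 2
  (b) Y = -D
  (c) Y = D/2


Checking option (b) Y = -D:
  D = 1.463 -> Y = -1.463 ✓
  D = 2.15 -> Y = -2.15 ✓
  D = 1.362 -> Y = -1.362 ✓
All samples match this transformation.

(b) -D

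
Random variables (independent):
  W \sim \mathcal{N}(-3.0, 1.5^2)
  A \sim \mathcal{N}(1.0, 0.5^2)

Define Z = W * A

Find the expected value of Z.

For independent RVs: E[XY] = E[X]*E[Y]
E[W] = -3
E[A] = 1
E[Z] = -3 * 1 = -3

-3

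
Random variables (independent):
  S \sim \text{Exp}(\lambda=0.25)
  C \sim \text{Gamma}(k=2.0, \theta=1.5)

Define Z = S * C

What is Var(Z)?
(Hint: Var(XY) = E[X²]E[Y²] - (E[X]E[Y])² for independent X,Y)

Var(XY) = E[X²]E[Y²] - (E[X]E[Y])²
E[S] = 4, Var(S) = 16
E[C] = 3, Var(C) = 4.5
E[S²] = 16 + 4² = 32
E[C²] = 4.5 + 3² = 13.5
Var(Z) = 32*13.5 - (4*3)²
= 432 - 144 = 288

288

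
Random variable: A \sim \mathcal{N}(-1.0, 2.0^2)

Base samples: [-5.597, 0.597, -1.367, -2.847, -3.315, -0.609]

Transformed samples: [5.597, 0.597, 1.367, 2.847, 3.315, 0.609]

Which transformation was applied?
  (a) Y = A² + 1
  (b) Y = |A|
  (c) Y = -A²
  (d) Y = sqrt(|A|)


Checking option (b) Y = |A|:
  A = -5.597 -> Y = 5.597 ✓
  A = 0.597 -> Y = 0.597 ✓
  A = -1.367 -> Y = 1.367 ✓
All samples match this transformation.

(b) |A|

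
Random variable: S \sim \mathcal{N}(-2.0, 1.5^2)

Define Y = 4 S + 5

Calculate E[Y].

For Y = 4S + 5:
E[Y] = 4 * E[S] + 5
E[S] = -2.0 = -2
E[Y] = 4 * (-2) + 5 = -3

-3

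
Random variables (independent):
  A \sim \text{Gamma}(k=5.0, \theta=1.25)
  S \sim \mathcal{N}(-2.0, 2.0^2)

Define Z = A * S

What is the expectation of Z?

For independent RVs: E[XY] = E[X]*E[Y]
E[A] = 6.25
E[S] = -2
E[Z] = 6.25 * (-2) = -12.5

-12.5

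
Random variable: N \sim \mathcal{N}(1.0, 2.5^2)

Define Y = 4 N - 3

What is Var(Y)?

For Y = aN + b: Var(Y) = a² * Var(N)
Var(N) = 2.5^2 = 6.25
Var(Y) = 4² * 6.25 = 16 * 6.25 = 100

100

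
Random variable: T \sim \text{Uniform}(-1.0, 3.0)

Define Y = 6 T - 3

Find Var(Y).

For Y = aT + b: Var(Y) = a² * Var(T)
Var(T) = (3 + 1)^2/12 = 1.3333333
Var(Y) = 6² * 1.3333333 = 36 * 1.3333333 = 48

48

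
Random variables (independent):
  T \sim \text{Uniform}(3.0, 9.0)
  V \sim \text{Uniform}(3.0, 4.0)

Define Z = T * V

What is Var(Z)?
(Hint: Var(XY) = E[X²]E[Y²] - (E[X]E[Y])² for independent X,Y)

Var(XY) = E[X²]E[Y²] - (E[X]E[Y])²
E[T] = 6, Var(T) = 3
E[V] = 3.5, Var(V) = 0.083333333
E[T²] = 3 + 6² = 39
E[V²] = 0.083333333 + 3.5² = 12.333333
Var(Z) = 39*12.333333 - (6*3.5)²
= 481 - 441 = 40

40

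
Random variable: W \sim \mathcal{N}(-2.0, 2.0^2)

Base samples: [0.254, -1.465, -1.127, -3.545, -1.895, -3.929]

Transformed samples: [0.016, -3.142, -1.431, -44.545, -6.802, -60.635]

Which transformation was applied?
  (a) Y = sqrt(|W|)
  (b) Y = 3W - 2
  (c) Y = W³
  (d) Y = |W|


Checking option (c) Y = W³:
  W = 0.254 -> Y = 0.016 ✓
  W = -1.465 -> Y = -3.142 ✓
  W = -1.127 -> Y = -1.431 ✓
All samples match this transformation.

(c) W³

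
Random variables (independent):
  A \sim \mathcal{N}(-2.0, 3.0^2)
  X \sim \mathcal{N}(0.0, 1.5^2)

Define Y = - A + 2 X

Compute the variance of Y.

For independent RVs: Var(aX + bY) = a²Var(X) + b²Var(Y)
Var(A) = 9
Var(X) = 2.25
Var(Y) = (-1)²*9 + 2²*2.25
= 1*9 + 4*2.25 = 18

18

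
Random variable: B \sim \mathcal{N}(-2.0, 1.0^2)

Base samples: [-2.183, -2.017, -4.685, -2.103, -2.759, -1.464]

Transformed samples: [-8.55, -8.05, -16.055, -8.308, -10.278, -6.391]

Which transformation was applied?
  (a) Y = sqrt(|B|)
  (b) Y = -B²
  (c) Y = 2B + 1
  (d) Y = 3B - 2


Checking option (d) Y = 3B - 2:
  B = -2.183 -> Y = -8.55 ✓
  B = -2.017 -> Y = -8.05 ✓
  B = -4.685 -> Y = -16.055 ✓
All samples match this transformation.

(d) 3B - 2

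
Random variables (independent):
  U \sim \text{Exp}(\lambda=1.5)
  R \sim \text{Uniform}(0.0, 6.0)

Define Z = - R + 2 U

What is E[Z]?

E[Z] = 2*E[U] - 1*E[R]
E[U] = 0.66666667
E[R] = 3
E[Z] = 2*0.66666667 - 1*3 = -1.6666667

-1.6666667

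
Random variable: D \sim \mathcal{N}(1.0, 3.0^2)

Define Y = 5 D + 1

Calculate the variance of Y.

For Y = aD + b: Var(Y) = a² * Var(D)
Var(D) = 3.0^2 = 9
Var(Y) = 5² * 9 = 25 * 9 = 225

225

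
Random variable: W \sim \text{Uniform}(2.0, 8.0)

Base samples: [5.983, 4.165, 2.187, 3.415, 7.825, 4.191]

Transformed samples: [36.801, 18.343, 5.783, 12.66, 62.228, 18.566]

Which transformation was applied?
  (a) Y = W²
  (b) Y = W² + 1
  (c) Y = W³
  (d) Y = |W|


Checking option (b) Y = W² + 1:
  W = 5.983 -> Y = 36.801 ✓
  W = 4.165 -> Y = 18.343 ✓
  W = 2.187 -> Y = 5.783 ✓
All samples match this transformation.

(b) W² + 1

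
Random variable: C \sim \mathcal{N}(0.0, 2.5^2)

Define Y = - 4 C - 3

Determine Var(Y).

For Y = aC + b: Var(Y) = a² * Var(C)
Var(C) = 2.5^2 = 6.25
Var(Y) = (-4)² * 6.25 = 16 * 6.25 = 100

100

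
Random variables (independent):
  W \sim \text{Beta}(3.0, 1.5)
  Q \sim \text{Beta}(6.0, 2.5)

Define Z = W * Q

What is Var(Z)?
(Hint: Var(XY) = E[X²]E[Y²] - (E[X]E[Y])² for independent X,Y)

Var(XY) = E[X²]E[Y²] - (E[X]E[Y])²
E[W] = 0.66666667, Var(W) = 0.04040404
E[Q] = 0.70588235, Var(Q) = 0.021853943
E[W²] = 0.04040404 + 0.66666667² = 0.48484848
E[Q²] = 0.021853943 + 0.70588235² = 0.52012384
Var(Z) = 0.48484848*0.52012384 - (0.66666667*0.70588235)²
= 0.25218126 - 0.22145329 = 0.030727968

0.030727968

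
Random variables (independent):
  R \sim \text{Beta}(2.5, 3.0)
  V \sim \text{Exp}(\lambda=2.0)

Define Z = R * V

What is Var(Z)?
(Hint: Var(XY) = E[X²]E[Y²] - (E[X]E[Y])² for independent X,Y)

Var(XY) = E[X²]E[Y²] - (E[X]E[Y])²
E[R] = 0.45454545, Var(R) = 0.038143675
E[V] = 0.5, Var(V) = 0.25
E[R²] = 0.038143675 + 0.45454545² = 0.24475524
E[V²] = 0.25 + 0.5² = 0.5
Var(Z) = 0.24475524*0.5 - (0.45454545*0.5)²
= 0.12237762 - 0.051652893 = 0.07072473

0.07072473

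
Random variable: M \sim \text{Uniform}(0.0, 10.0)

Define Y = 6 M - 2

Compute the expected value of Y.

For Y = 6M - 2:
E[Y] = 6 * E[M] - 2
E[M] = (0 + 10)/2 = 5
E[Y] = 6 * 5 - 2 = 28

28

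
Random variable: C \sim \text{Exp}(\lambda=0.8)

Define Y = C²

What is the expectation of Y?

E[C²] = Var(C) + (E[C])² = 1.5625 + 1.5625 = 3.125

3.125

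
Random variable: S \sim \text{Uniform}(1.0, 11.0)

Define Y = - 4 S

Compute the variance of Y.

For Y = aS + b: Var(Y) = a² * Var(S)
Var(S) = (11 - 1)^2/12 = 8.3333333
Var(Y) = (-4)² * 8.3333333 = 16 * 8.3333333 = 133.33333

133.33333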